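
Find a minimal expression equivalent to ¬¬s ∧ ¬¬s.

s

¬¬s ∧ ¬¬s
= ¬¬s ∧ s   [double negation]
= s ∧ s   [double negation]
= s   [idempotence]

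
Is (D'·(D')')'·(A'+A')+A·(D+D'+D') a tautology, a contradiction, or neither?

tautology

(D'·(D')')'·(A'+A')+A·(D+D'+D')
= (D'·(D')')'·(A'+A')+A·(D+D')   [idempotence]
= (D'·(D')')'·A'+A·(D+D')   [idempotence]
= (D+D')·A'+A·(D+D')   [De Morgan]
= D+D'   [distribution]
= 1   [complement]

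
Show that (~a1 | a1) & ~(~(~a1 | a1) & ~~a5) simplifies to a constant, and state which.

(~a1 | a1) & ~(~(~a1 | a1) & ~~a5)
= (~a1 | a1) & (~a1 | a1 | ~a5)   — De Morgan
= ~a1 | a1   — absorption
= 1   — complement

1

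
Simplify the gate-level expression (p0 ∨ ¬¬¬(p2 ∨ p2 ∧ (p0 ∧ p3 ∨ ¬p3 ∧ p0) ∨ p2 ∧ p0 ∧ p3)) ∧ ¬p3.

(p0 ∨ ¬p2) ∧ ¬p3

(p0 ∨ ¬¬¬(p2 ∨ p2 ∧ (p0 ∧ p3 ∨ ¬p3 ∧ p0) ∨ p2 ∧ p0 ∧ p3)) ∧ ¬p3
= (p0 ∨ ¬(p2 ∨ p2 ∧ (p0 ∧ p3 ∨ ¬p3 ∧ p0) ∨ p2 ∧ p0 ∧ p3)) ∧ ¬p3   [double negation]
= (p0 ∨ ¬(p2 ∨ p2 ∧ p0 ∨ p2 ∧ p0 ∧ p3)) ∧ ¬p3   [distribution]
= (p0 ∨ ¬(p2 ∨ p2 ∧ p0)) ∧ ¬p3   [absorption]
= (p0 ∨ ¬p2) ∧ ¬p3   [absorption]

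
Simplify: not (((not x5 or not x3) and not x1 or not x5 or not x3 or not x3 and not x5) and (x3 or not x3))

x5 and x3

not (((not x5 or not x3) and not x1 or not x5 or not x3 or not x3 and not x5) and (x3 or not x3))
= not (((not x5 or not x3) and not x1 or not x5 or not x3) and (x3 or not x3))   (absorption)
= not ((not x5 or not x3) and not x1 or not x5 or not x3)   (complement / identity)
= not (not x5 or not x3)   (absorption)
= x5 and x3   (De Morgan)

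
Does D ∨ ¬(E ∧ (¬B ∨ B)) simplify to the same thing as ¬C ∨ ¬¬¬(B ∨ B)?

E1: D ∨ ¬(E ∧ (¬B ∨ B))
    = D ∨ ¬E   (complement / identity)
E2: ¬C ∨ ¬¬¬(B ∨ B)
    = ¬C ∨ ¬(B ∨ B)   (double negation)
    = ¬C ∨ ¬B   (idempotence)
These differ: at B=1, C=1, D=0, E=0, E1 = 1 but E2 = 0.

No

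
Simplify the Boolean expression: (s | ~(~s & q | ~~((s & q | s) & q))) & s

(s | ~(~s & q | ~~((s & q | s) & q))) & s
= (s | ~(~s & q | ~~(s & q))) & s
= (s | ~(~s & q | s & q)) & s
= (s | ~q) & s
= s

s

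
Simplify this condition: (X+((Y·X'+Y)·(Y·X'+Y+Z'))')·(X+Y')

X+Y'

(X+((Y·X'+Y)·(Y·X'+Y+Z'))')·(X+Y')
= (X+(Y·X'+Y)')·(X+Y')
= (X+Y')·(X+Y')
= X+Y'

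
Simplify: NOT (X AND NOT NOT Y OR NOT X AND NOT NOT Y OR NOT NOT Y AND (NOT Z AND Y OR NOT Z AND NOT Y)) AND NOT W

NOT Y AND NOT W

NOT (X AND NOT NOT Y OR NOT X AND NOT NOT Y OR NOT NOT Y AND (NOT Z AND Y OR NOT Z AND NOT Y)) AND NOT W
= NOT (NOT NOT Y OR NOT NOT Y AND (NOT Z AND Y OR NOT Z AND NOT Y)) AND NOT W   (distribution)
= NOT (NOT NOT Y OR NOT NOT Y AND NOT Z) AND NOT W   (distribution)
= NOT NOT NOT Y AND NOT W   (absorption)
= NOT Y AND NOT W   (double negation)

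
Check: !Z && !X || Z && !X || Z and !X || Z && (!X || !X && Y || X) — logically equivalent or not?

Yes

E1: !Z && !X || Z && !X || Z
    = !X || Z   [distribution]
E2: !X || Z && (!X || !X && Y || X)
    = !X || Z && (!X || X)   [absorption]
    = !X || Z   [complement / identity]
Both reduce to !X || Z, so they are equivalent.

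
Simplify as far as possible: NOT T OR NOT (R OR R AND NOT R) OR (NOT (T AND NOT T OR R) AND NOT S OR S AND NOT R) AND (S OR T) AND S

NOT T OR NOT R

NOT T OR NOT (R OR R AND NOT R) OR (NOT (T AND NOT T OR R) AND NOT S OR S AND NOT R) AND (S OR T) AND S
= NOT T OR NOT (R OR R AND NOT R) OR (NOT R AND NOT S OR S AND NOT R) AND (S OR T) AND S   [complement / identity]
= NOT T OR NOT (R OR R AND NOT R) OR NOT R AND (S OR T) AND S   [distribution]
= NOT T OR NOT R OR NOT R AND (S OR T) AND S   [complement / identity]
= NOT T OR NOT R OR NOT R AND S   [absorption]
= NOT T OR NOT R   [absorption]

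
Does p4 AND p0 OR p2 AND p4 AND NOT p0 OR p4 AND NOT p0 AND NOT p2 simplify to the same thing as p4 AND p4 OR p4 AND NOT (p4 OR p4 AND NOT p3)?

E1: p4 AND p0 OR p2 AND p4 AND NOT p0 OR p4 AND NOT p0 AND NOT p2
    = p4 AND p0 OR p4 AND NOT p0   — distribution
    = p4   — distribution
E2: p4 AND p4 OR p4 AND NOT (p4 OR p4 AND NOT p3)
    = p4 AND p4 OR p4 AND NOT p4   — absorption
    = p4   — distribution
Both reduce to p4, so they are equivalent.

Yes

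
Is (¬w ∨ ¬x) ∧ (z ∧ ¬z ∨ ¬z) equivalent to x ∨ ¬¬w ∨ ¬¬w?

E1: (¬w ∨ ¬x) ∧ (z ∧ ¬z ∨ ¬z)
    = (¬w ∨ ¬x) ∧ ¬z   [complement / identity]
E2: x ∨ ¬¬w ∨ ¬¬w
    = x ∨ ¬¬w   [idempotence]
    = x ∨ w   [double negation]
These differ: at w=1, x=1, z=1, E1 = 0 but E2 = 1.

No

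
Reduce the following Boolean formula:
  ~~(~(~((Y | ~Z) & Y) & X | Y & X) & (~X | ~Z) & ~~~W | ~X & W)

~X

~~(~(~((Y | ~Z) & Y) & X | Y & X) & (~X | ~Z) & ~~~W | ~X & W)
= ~~(~(~Y & X | Y & X) & (~X | ~Z) & ~~~W | ~X & W)   — absorption
= ~~(~X & (~X | ~Z) & ~~~W | ~X & W)   — distribution
= ~~(~X & (~X | ~Z) & ~W | ~X & W)   — double negation
= ~~(~X & ~W | ~X & W)   — absorption
= ~~~X   — distribution
= ~X   — double negation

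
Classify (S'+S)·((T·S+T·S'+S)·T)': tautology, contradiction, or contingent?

contingent

(S'+S)·((T·S+T·S'+S)·T)'
= ((T·S+T·S'+S)·T)'
= ((T·(S+S')+S)·T)'
= ((T+S)·T)'
= T'
This depends on T, so it is not a constant.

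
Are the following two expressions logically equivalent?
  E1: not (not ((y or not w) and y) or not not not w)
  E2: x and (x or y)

No

E1: not (not ((y or not w) and y) or not not not w)
    = not (not ((y or not w) and y) or not w)   [double negation]
    = not (not y or not w)   [absorption]
    = y and w   [De Morgan]
E2: x and (x or y)
    = x   [absorption]
These differ: at w=0, x=1, y=1, E1 = 0 but E2 = 1.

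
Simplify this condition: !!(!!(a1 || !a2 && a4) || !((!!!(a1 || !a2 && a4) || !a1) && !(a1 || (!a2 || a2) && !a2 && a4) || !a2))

!!(!!(a1 || !a2 && a4) || !((!!!(a1 || !a2 && a4) || !a1) && !(a1 || (!a2 || a2) && !a2 && a4) || !a2))
= !!(!!(a1 || !a2 && a4) || !((!(a1 || !a2 && a4) || !a1) && !(a1 || (!a2 || a2) && !a2 && a4) || !a2))   — double negation
= !!(!!(a1 || !a2 && a4) || !((!(a1 || !a2 && a4) || !a1) && !(a1 || !a2 && a4) || !a2))   — complement / identity
= !!(!!(a1 || !a2 && a4) || !(!(a1 || !a2 && a4) || !a2))   — absorption
= !(!(a1 || !a2 && a4) && (!(a1 || !a2 && a4) || !a2))   — De Morgan
= !!(a1 || !a2 && a4)   — absorption
= a1 || !a2 && a4   — double negation

a1 || !a2 && a4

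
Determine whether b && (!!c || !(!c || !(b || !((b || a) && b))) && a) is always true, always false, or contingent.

b && (!!c || !(!c || !(b || !((b || a) && b))) && a)
= b && (!!c || c && (b || !((b || a) && b)) && a)
= b && (!!c || c && (b || !b) && a)
= b && (!!c || c && a)
= b && (c || c && a)
= b && c
This depends on b, c, so it is not a constant.

contingent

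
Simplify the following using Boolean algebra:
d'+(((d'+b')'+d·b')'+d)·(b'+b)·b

d'+b

d'+(((d'+b')'+d·b')'+d)·(b'+b)·b
= d'+((d·b+d·b')'+d)·(b'+b)·b   — De Morgan
= d'+(d'+d)·(b'+b)·b   — distribution
= d'+(d'+d)·b   — complement / identity
= d'+b   — complement / identity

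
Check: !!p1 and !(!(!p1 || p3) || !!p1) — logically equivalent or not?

E1: !!p1
    = p1   — double negation
E2: !(!(!p1 || p3) || !!p1)
    = (!p1 || p3) && !p1   — De Morgan
    = !p1   — absorption
These differ: at p1=0, p3=0, E1 = 0 but E2 = 1.

No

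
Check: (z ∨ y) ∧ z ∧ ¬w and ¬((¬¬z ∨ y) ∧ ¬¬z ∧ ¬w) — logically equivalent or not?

E1: (z ∨ y) ∧ z ∧ ¬w
    = z ∧ ¬w   [absorption]
E2: ¬((¬¬z ∨ y) ∧ ¬¬z ∧ ¬w)
    = ¬(¬¬z ∧ ¬w)   [absorption]
    = ¬z ∨ w   [De Morgan]
These differ: at w=1, y=0, z=0, E1 = 0 but E2 = 1.

No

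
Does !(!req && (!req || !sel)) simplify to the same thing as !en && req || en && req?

E1: !(!req && (!req || !sel))
    = !!req   (absorption)
    = req   (double negation)
E2: !en && req || en && req
    = req   (distribution)
Both reduce to req, so they are equivalent.

Yes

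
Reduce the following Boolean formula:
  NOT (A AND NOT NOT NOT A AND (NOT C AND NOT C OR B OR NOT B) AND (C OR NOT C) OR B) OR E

NOT (A AND NOT NOT NOT A AND (NOT C AND NOT C OR B OR NOT B) AND (C OR NOT C) OR B) OR E
= NOT (A AND NOT NOT NOT A AND (NOT C OR B OR NOT B) AND (C OR NOT C) OR B) OR E
= NOT (A AND NOT NOT NOT A AND ((B OR NOT B) AND C OR NOT C) OR B) OR E
= NOT (A AND NOT NOT NOT A AND (C OR NOT C) OR B) OR E
= NOT (A AND NOT NOT NOT A OR B) OR E
= NOT (A AND NOT A OR B) OR E
= NOT B OR E

NOT B OR E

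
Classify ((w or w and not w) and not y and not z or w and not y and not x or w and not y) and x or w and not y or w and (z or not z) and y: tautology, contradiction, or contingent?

contingent

((w or w and not w) and not y and not z or w and not y and not x or w and not y) and x or w and not y or w and (z or not z) and y
= ((w or w and not w) and not y and not z or w and not y and not x or w and not y) and x or w and not y or w and y   (complement / identity)
= ((w or w and not w) and not y and not z or w and not y) and x or w and not y or w and y   (absorption)
= (w and not y and not z or w and not y) and x or w and not y or w and y   (complement / identity)
= w and not y and x or w and not y or w and y   (absorption)
= w and not y or w and y   (absorption)
= w   (distribution)
This depends on w, so it is not a constant.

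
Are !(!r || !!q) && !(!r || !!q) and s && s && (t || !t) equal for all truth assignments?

No

E1: !(!r || !!q) && !(!r || !!q)
    = !(!r || !!q)
    = r && !q
E2: s && s && (t || !t)
    = s && (t || !t)
    = s
These differ: at q=0, r=0, s=1, t=0, E1 = 0 but E2 = 1.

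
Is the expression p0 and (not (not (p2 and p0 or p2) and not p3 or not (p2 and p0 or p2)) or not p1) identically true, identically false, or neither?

neither

p0 and (not (not (p2 and p0 or p2) and not p3 or not (p2 and p0 or p2)) or not p1)
= p0 and (not not (p2 and p0 or p2) or not p1)   (absorption)
= p0 and (p2 and p0 or p2 or not p1)   (double negation)
= p0 and (p2 or not p1)   (absorption)
This depends on p0, p1, p2, so it is not a constant.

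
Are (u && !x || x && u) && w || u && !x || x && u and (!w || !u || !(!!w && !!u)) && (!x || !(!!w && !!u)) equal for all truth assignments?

No

E1: (u && !x || x && u) && w || u && !x || x && u
    = u && !x || x && u   (absorption)
    = u   (distribution)
E2: (!w || !u || !(!!w && !!u)) && (!x || !(!!w && !!u))
    = !(!!w && !!u) || (!w || !u) && !x   (distribution)
    = !w || !u || (!w || !u) && !x   (De Morgan)
    = !w || !u   (absorption)
These differ: at u=0, w=0, x=0, E1 = 0 but E2 = 1.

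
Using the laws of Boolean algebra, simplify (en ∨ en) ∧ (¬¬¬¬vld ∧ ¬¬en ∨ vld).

en ∧ vld

(en ∨ en) ∧ (¬¬¬¬vld ∧ ¬¬en ∨ vld)
= (en ∨ en) ∧ (¬¬vld ∧ ¬¬en ∨ vld)   [double negation]
= (en ∨ en) ∧ (¬¬vld ∧ en ∨ vld)   [double negation]
= (en ∨ en) ∧ (vld ∧ en ∨ vld)   [double negation]
= (en ∨ en) ∧ vld   [absorption]
= en ∧ vld   [idempotence]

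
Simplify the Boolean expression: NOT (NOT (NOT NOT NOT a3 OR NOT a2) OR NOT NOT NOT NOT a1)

NOT (NOT (NOT NOT NOT a3 OR NOT a2) OR NOT NOT NOT NOT a1)
= (NOT NOT NOT a3 OR NOT a2) AND NOT NOT NOT a1   — De Morgan
= (NOT NOT NOT a3 OR NOT a2) AND NOT a1   — double negation
= (NOT a3 OR NOT a2) AND NOT a1   — double negation

(NOT a3 OR NOT a2) AND NOT a1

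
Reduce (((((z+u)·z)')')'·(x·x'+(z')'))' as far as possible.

(((((z+u)·z)')')'·(x·x'+(z')'))'
= (((((z+u)·z)')')'·(z')')'   — complement / identity
= (((z+u)·z)'·(z')')'   — double negation
= (z'·(z')')'   — absorption
= z+z'   — De Morgan
= 1   — complement

1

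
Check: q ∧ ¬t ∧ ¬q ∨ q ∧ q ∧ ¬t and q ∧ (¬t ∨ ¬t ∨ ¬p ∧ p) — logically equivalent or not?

E1: q ∧ ¬t ∧ ¬q ∨ q ∧ q ∧ ¬t
    = q ∧ ¬t   [distribution]
E2: q ∧ (¬t ∨ ¬t ∨ ¬p ∧ p)
    = q ∧ (¬t ∨ ¬t)   [complement / identity]
    = q ∧ ¬t   [idempotence]
Both reduce to q ∧ ¬t, so they are equivalent.

Yes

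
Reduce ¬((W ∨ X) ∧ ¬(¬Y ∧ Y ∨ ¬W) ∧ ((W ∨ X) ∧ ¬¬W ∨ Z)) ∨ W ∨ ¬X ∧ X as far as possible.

True

¬((W ∨ X) ∧ ¬(¬Y ∧ Y ∨ ¬W) ∧ ((W ∨ X) ∧ ¬¬W ∨ Z)) ∨ W ∨ ¬X ∧ X
= ¬((W ∨ X) ∧ ¬¬W ∧ ((W ∨ X) ∧ ¬¬W ∨ Z)) ∨ W ∨ ¬X ∧ X   (complement / identity)
= ¬((W ∨ X) ∧ ¬¬W) ∨ W ∨ ¬X ∧ X   (absorption)
= ¬((W ∨ X) ∧ W) ∨ W ∨ ¬X ∧ X   (double negation)
= ¬((W ∨ X) ∧ W) ∨ W   (complement / identity)
= ¬W ∨ W   (absorption)
= True   (complement)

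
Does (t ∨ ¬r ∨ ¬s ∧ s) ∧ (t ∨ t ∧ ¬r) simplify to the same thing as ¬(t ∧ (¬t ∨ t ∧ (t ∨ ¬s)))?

E1: (t ∨ ¬r ∨ ¬s ∧ s) ∧ (t ∨ t ∧ ¬r)
    = (t ∨ ¬r ∨ ¬s ∧ s) ∧ t
    = (t ∨ ¬r) ∧ t
    = t
E2: ¬(t ∧ (¬t ∨ t ∧ (t ∨ ¬s)))
    = ¬(t ∧ (¬t ∨ t))
    = ¬t
These differ: at r=0, s=0, t=0, E1 = 0 but E2 = 1.

No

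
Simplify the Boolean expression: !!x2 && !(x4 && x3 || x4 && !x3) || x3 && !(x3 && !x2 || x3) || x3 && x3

x2 && !x4 || x3

!!x2 && !(x4 && x3 || x4 && !x3) || x3 && !(x3 && !x2 || x3) || x3 && x3
= x2 && !(x4 && x3 || x4 && !x3) || x3 && !(x3 && !x2 || x3) || x3 && x3
= x2 && !(x4 && x3 || x4 && !x3) || x3 && !x3 || x3 && x3
= x2 && !(x4 && x3 || x4 && !x3) || x3
= x2 && !x4 || x3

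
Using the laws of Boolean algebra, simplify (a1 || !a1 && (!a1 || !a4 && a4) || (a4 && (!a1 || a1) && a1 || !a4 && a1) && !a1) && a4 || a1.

(a1 || !a1 && (!a1 || !a4 && a4) || (a4 && (!a1 || a1) && a1 || !a4 && a1) && !a1) && a4 || a1
= (a1 || !a1 && (!a1 || !a4 && a4) || (a4 && a1 || !a4 && a1) && !a1) && a4 || a1   (complement / identity)
= (a1 || !a1 && !a1 || (a4 && a1 || !a4 && a1) && !a1) && a4 || a1   (complement / identity)
= (a1 || !a1 && !a1 || a1 && !a1) && a4 || a1   (distribution)
= (a1 || !a1) && a4 || a1   (distribution)
= a4 || a1   (complement / identity)

a4 || a1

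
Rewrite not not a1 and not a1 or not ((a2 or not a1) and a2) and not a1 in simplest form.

not a2 and not a1

not not a1 and not a1 or not ((a2 or not a1) and a2) and not a1
= a1 and not a1 or not ((a2 or not a1) and a2) and not a1
= not ((a2 or not a1) and a2) and not a1
= not a2 and not a1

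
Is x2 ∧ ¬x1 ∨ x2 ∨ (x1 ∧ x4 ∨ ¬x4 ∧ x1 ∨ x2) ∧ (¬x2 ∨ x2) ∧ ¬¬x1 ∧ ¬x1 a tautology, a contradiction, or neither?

x2 ∧ ¬x1 ∨ x2 ∨ (x1 ∧ x4 ∨ ¬x4 ∧ x1 ∨ x2) ∧ (¬x2 ∨ x2) ∧ ¬¬x1 ∧ ¬x1
= x2 ∧ ¬x1 ∨ x2 ∨ (x1 ∨ x2) ∧ (¬x2 ∨ x2) ∧ ¬¬x1 ∧ ¬x1
= x2 ∧ ¬x1 ∨ x2 ∨ (x1 ∨ x2) ∧ ¬¬x1 ∧ ¬x1
= x2 ∧ ¬x1 ∨ x2 ∨ (x1 ∨ x2) ∧ x1 ∧ ¬x1
= x2 ∧ ¬x1 ∨ x2 ∨ x1 ∧ ¬x1
= x2 ∧ ¬x1 ∨ x2
= x2
This depends on x2, so it is not a constant.

neither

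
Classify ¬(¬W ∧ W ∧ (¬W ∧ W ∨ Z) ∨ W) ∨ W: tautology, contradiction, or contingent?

¬(¬W ∧ W ∧ (¬W ∧ W ∨ Z) ∨ W) ∨ W
= ¬(¬W ∧ W ∨ W) ∨ W   (absorption)
= ¬W ∨ W   (complement / identity)
= True   (complement)

tautology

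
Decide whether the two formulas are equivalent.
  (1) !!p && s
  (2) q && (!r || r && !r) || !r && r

No

E1: !!p && s
    = p && s   — double negation
E2: q && (!r || r && !r) || !r && r
    = q && (!r || r && !r)   — complement / identity
    = q && !r   — complement / identity
These differ: at p=0, q=1, r=0, s=1, E1 = 0 but E2 = 1.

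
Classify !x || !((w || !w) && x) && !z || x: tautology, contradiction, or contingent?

tautology

!x || !((w || !w) && x) && !z || x
= !x || !x && !z || x   [complement / identity]
= !x || x   [absorption]
= true   [complement]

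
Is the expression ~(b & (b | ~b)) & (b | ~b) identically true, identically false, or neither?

~(b & (b | ~b)) & (b | ~b)
= ~b & (b | ~b)   — complement / identity
= ~b   — complement / identity
This depends on b, so it is not a constant.

neither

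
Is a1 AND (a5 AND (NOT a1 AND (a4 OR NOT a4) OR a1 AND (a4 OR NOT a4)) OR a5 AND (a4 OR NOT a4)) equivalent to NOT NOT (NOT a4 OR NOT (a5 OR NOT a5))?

E1: a1 AND (a5 AND (NOT a1 AND (a4 OR NOT a4) OR a1 AND (a4 OR NOT a4)) OR a5 AND (a4 OR NOT a4))
    = a1 AND (a5 AND (a4 OR NOT a4) OR a5 AND (a4 OR NOT a4))   [distribution]
    = a1 AND a5 AND (a4 OR NOT a4)   [idempotence]
    = a1 AND a5   [complement / identity]
E2: NOT NOT (NOT a4 OR NOT (a5 OR NOT a5))
    = NOT (a4 AND (a5 OR NOT a5))   [De Morgan]
    = NOT a4   [complement / identity]
These differ: at a1=0, a4=0, a5=0, E1 = 0 but E2 = 1.

No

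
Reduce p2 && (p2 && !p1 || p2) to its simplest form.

p2 && (p2 && !p1 || p2)
= p2 && p2   — absorption
= p2   — idempotence

p2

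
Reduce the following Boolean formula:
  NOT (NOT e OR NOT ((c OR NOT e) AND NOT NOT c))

e AND c

NOT (NOT e OR NOT ((c OR NOT e) AND NOT NOT c))
= NOT (NOT e OR NOT ((c OR NOT e) AND c))   [double negation]
= NOT (NOT e OR NOT c)   [absorption]
= e AND c   [De Morgan]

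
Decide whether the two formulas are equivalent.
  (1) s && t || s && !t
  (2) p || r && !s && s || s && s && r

No

E1: s && t || s && !t
    = s   [distribution]
E2: p || r && !s && s || s && s && r
    = p || s && (r && !s || s && r)   [distribution]
    = p || s && r   [distribution]
These differ: at p=1, r=1, s=0, t=0, E1 = 0 but E2 = 1.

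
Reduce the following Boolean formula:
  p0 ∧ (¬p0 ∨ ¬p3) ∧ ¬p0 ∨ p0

p0

p0 ∧ (¬p0 ∨ ¬p3) ∧ ¬p0 ∨ p0
= p0 ∧ ¬p0 ∨ p0   [absorption]
= p0   [complement / identity]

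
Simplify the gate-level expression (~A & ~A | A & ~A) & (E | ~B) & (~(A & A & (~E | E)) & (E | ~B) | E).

(~A & ~A | A & ~A) & (E | ~B) & (~(A & A & (~E | E)) & (E | ~B) | E)
= ~A & (E | ~B) & (~(A & A & (~E | E)) & (E | ~B) | E)   — distribution
= ~A & (E | ~B) & (~(A & A) & (E | ~B) | E)   — complement / identity
= ~A & (E | ~B) & (~A & (E | ~B) | E)   — idempotence
= ~A & (E | ~B)   — absorption

~A & (E | ~B)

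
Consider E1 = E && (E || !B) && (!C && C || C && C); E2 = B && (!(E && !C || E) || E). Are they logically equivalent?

E1: E && (E || !B) && (!C && C || C && C)
    = E && (E || !B) && C   (distribution)
    = E && C   (absorption)
E2: B && (!(E && !C || E) || E)
    = B && (!E || E)   (absorption)
    = B   (complement / identity)
These differ: at B=1, C=0, E=0, E1 = 0 but E2 = 1.

No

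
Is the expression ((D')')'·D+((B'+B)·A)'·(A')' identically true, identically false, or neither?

identically false

((D')')'·D+((B'+B)·A)'·(A')'
= D'·D+((B'+B)·A)'·(A')'   — double negation
= D'·D+A'·(A')'   — complement / identity
= D'·D+A'·A   — double negation
= A'·A   — complement / identity
= 0   — complement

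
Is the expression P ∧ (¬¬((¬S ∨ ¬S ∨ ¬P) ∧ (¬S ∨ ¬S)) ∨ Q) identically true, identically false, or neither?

P ∧ (¬¬((¬S ∨ ¬S ∨ ¬P) ∧ (¬S ∨ ¬S)) ∨ Q)
= P ∧ ((¬S ∨ ¬S ∨ ¬P) ∧ (¬S ∨ ¬S) ∨ Q)   — double negation
= P ∧ (¬S ∨ ¬S ∨ Q)   — absorption
= P ∧ (¬S ∨ Q)   — idempotence
This depends on P, Q, S, so it is not a constant.

neither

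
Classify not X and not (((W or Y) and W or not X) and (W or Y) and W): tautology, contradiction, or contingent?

contingent

not X and not (((W or Y) and W or not X) and (W or Y) and W)
= not X and not ((W or Y) and W)   — absorption
= not X and not W   — absorption
This depends on W, X, so it is not a constant.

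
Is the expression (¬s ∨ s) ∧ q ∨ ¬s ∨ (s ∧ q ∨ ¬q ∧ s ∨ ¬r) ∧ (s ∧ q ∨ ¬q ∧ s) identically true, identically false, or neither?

(¬s ∨ s) ∧ q ∨ ¬s ∨ (s ∧ q ∨ ¬q ∧ s ∨ ¬r) ∧ (s ∧ q ∨ ¬q ∧ s)
= (¬s ∨ s) ∧ q ∨ ¬s ∨ s ∧ q ∨ ¬q ∧ s   (absorption)
= (¬s ∨ s) ∧ q ∨ ¬s ∨ s   (distribution)
= ¬s ∨ s   (absorption)
= True   (complement)

identically true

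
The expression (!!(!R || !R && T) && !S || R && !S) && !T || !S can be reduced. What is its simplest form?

(!!(!R || !R && T) && !S || R && !S) && !T || !S
= ((!R || !R && T) && !S || R && !S) && !T || !S   [double negation]
= (!R && !S || R && !S) && !T || !S   [absorption]
= !S && !T || !S   [distribution]
= !S   [absorption]

!S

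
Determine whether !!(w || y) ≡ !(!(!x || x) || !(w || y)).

Yes

E1: !!(w || y)
    = w || y   (double negation)
E2: !(!(!x || x) || !(w || y))
    = (!x || x) && (w || y)   (De Morgan)
    = w || y   (complement / identity)
Both reduce to w || y, so they are equivalent.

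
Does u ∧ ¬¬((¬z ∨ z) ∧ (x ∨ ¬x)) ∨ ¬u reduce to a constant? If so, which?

u ∧ ¬¬((¬z ∨ z) ∧ (x ∨ ¬x)) ∨ ¬u
= u ∧ (¬z ∨ z) ∧ (x ∨ ¬x) ∨ ¬u   (double negation)
= u ∧ (¬z ∨ z) ∨ ¬u   (complement / identity)
= u ∨ ¬u   (complement / identity)
= True   (complement)

yes, True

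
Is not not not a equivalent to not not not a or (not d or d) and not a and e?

Yes

E1: not not not a
    = not a
E2: not not not a or (not d or d) and not a and e
    = not not not a or not a and e
    = not a or not a and e
    = not a
Both reduce to not a, so they are equivalent.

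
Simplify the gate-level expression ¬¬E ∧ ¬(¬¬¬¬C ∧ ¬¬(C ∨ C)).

¬¬E ∧ ¬(¬¬¬¬C ∧ ¬¬(C ∨ C))
= E ∧ ¬(¬¬¬¬C ∧ ¬¬(C ∨ C))   [double negation]
= E ∧ ¬(¬¬C ∧ ¬¬(C ∨ C))   [double negation]
= E ∧ ¬(¬¬C ∧ ¬¬C)   [idempotence]
= E ∧ (¬C ∨ ¬C)   [De Morgan]
= E ∧ ¬C   [idempotence]

E ∧ ¬C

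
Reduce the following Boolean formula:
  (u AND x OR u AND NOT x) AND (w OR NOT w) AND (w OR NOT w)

(u AND x OR u AND NOT x) AND (w OR NOT w) AND (w OR NOT w)
= (u AND x OR u AND NOT x) AND (w OR NOT w)   — idempotence
= u AND x OR u AND NOT x   — complement / identity
= u   — distribution

u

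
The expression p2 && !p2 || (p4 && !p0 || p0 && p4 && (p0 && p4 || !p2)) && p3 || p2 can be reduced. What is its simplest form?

p4 && p3 || p2

p2 && !p2 || (p4 && !p0 || p0 && p4 && (p0 && p4 || !p2)) && p3 || p2
= p2 && !p2 || (p4 && !p0 || p0 && p4) && p3 || p2   [absorption]
= (p4 && !p0 || p0 && p4) && p3 || p2   [complement / identity]
= p4 && p3 || p2   [distribution]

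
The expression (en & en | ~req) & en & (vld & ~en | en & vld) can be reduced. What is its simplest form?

en & vld

(en & en | ~req) & en & (vld & ~en | en & vld)
= (en | ~req) & en & (vld & ~en | en & vld)   — idempotence
= en & (vld & ~en | en & vld)   — absorption
= en & vld   — distribution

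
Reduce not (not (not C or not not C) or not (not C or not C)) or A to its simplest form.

not (not (not C or not not C) or not (not C or not C)) or A
= not (not (not C or not not C) or C and C) or A   [De Morgan]
= not (C and not C or C and C) or A   [De Morgan]
= not C or A   [distribution]

not C or A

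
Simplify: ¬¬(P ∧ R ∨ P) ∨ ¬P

¬¬(P ∧ R ∨ P) ∨ ¬P
= ¬¬P ∨ ¬P   (absorption)
= P ∨ ¬P   (double negation)
= True   (complement)

True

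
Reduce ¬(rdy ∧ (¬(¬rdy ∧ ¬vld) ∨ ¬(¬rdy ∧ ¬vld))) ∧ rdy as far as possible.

¬(rdy ∧ (¬(¬rdy ∧ ¬vld) ∨ ¬(¬rdy ∧ ¬vld))) ∧ rdy
= ¬(rdy ∧ ¬(¬rdy ∧ ¬vld)) ∧ rdy   (idempotence)
= ¬(rdy ∧ (rdy ∨ vld)) ∧ rdy   (De Morgan)
= ¬rdy ∧ rdy   (absorption)
= False   (complement)

False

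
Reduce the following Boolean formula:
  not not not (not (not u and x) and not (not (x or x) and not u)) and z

not not not (not (not u and x) and not (not (x or x) and not u)) and z
= not not not (not (not u and x) and not (not x and not u)) and z   [idempotence]
= not not (not u and x or not x and not u) and z   [De Morgan]
= not not not u and z   [distribution]
= not u and z   [double negation]

not u and z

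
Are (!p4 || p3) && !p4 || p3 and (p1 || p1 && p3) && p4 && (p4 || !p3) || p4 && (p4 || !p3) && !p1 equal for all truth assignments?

No

E1: (!p4 || p3) && !p4 || p3
    = !p4 || p3   — absorption
E2: (p1 || p1 && p3) && p4 && (p4 || !p3) || p4 && (p4 || !p3) && !p1
    = p1 && p4 && (p4 || !p3) || p4 && (p4 || !p3) && !p1   — absorption
    = p4 && (p4 || !p3)   — distribution
    = p4   — absorption
These differ: at p1=0, p3=0, p4=0, E1 = 1 but E2 = 0.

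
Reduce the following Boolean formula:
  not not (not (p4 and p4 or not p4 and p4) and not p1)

not not (not (p4 and p4 or not p4 and p4) and not p1)
= not not (not p4 and not p1)   — distribution
= not p4 and not p1   — double negation

not p4 and not p1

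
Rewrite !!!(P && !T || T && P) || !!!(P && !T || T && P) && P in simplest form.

!P

!!!(P && !T || T && P) || !!!(P && !T || T && P) && P
= !!!(P && !T || T && P)   [absorption]
= !!!P   [distribution]
= !P   [double negation]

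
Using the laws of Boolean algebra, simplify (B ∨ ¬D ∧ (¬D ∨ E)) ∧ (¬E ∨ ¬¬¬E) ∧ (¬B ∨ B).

(B ∨ ¬D) ∧ ¬E

(B ∨ ¬D ∧ (¬D ∨ E)) ∧ (¬E ∨ ¬¬¬E) ∧ (¬B ∨ B)
= (B ∨ ¬D) ∧ (¬E ∨ ¬¬¬E) ∧ (¬B ∨ B)   — absorption
= (B ∨ ¬D) ∧ (¬E ∨ ¬E) ∧ (¬B ∨ B)   — double negation
= (B ∨ ¬D) ∧ ¬E ∧ (¬B ∨ B)   — idempotence
= (B ∨ ¬D) ∧ ¬E   — complement / identity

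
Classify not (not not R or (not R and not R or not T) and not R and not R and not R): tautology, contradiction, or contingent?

contradiction

not (not not R or (not R and not R or not T) and not R and not R and not R)
= not (not not R or not R and not R and not R)   (absorption)
= not (not not R or not R and not R)   (idempotence)
= not (not not R or not R)   (idempotence)
= not R and R   (De Morgan)
= False   (complement)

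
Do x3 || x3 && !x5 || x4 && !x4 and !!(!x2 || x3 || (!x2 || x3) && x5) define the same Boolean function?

E1: x3 || x3 && !x5 || x4 && !x4
    = x3 || x4 && !x4   — absorption
    = x3   — complement / identity
E2: !!(!x2 || x3 || (!x2 || x3) && x5)
    = !!(!x2 || x3)   — absorption
    = !x2 || x3   — double negation
These differ: at x2=0, x3=0, x4=0, x5=0, E1 = 0 but E2 = 1.

No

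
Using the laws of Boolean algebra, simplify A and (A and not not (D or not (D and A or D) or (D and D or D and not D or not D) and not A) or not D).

A

A and (A and not not (D or not (D and A or D) or (D and D or D and not D or not D) and not A) or not D)
= A and (A and not not (D or not (D and A or D) or (D or not D) and not A) or not D)   [distribution]
= A and (A and (D or not (D and A or D) or (D or not D) and not A) or not D)   [double negation]
= A and (A and (D or not D or (D or not D) and not A) or not D)   [absorption]
= A and (A and (D or not D) or not D)   [absorption]
= A and (A or not D)   [complement / identity]
= A   [absorption]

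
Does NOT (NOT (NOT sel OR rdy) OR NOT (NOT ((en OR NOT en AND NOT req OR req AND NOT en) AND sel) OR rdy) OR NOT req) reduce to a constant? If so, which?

NOT (NOT (NOT sel OR rdy) OR NOT (NOT ((en OR NOT en AND NOT req OR req AND NOT en) AND sel) OR rdy) OR NOT req)
= NOT (NOT (NOT sel OR rdy) OR NOT (NOT ((en OR NOT en) AND sel) OR rdy) OR NOT req)   (distribution)
= NOT (NOT (NOT sel OR rdy) OR NOT (NOT sel OR rdy) OR NOT req)   (complement / identity)
= NOT (NOT (NOT sel OR rdy) OR NOT req)   (idempotence)
= (NOT sel OR rdy) AND req   (De Morgan)
This depends on rdy, req, sel, so it is not a constant.

no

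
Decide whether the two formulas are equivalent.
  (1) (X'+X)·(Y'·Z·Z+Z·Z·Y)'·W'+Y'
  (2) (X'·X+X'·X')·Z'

No

E1: (X'+X)·(Y'·Z·Z+Z·Z·Y)'·W'+Y'
    = (Y'·Z·Z+Z·Z·Y)'·W'+Y'
    = (Z·Z)'·W'+Y'
    = Z'·W'+Y'
E2: (X'·X+X'·X')·Z'
    = X'·Z'
These differ: at W=1, X=1, Y=0, Z=1, E1 = 1 but E2 = 0.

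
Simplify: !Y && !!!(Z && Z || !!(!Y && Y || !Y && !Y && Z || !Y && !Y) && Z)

!Y && !!!(Z && Z || !!(!Y && Y || !Y && !Y && Z || !Y && !Y) && Z)
= !Y && !(Z && Z || !!(!Y && Y || !Y && !Y && Z || !Y && !Y) && Z)   (double negation)
= !Y && !(Z && Z || !!(!Y && Y || !Y && !Y) && Z)   (absorption)
= !Y && !(Z && Z || !!!Y && Z)   (distribution)
= !Y && !((Z || !!!Y) && Z)   (distribution)
= !Y && !((Z || !Y) && Z)   (double negation)
= !Y && !Z   (absorption)

!Y && !Z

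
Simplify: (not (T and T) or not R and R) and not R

(not (T and T) or not R and R) and not R
= not (T and T) and not R
= not T and not R

not T and not R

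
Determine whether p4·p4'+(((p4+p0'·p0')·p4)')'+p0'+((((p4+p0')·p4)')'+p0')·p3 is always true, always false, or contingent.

p4·p4'+(((p4+p0'·p0')·p4)')'+p0'+((((p4+p0')·p4)')'+p0')·p3
= p4·p4'+(((p4+p0')·p4)')'+p0'+((((p4+p0')·p4)')'+p0')·p3   [idempotence]
= (((p4+p0')·p4)')'+p0'+((((p4+p0')·p4)')'+p0')·p3   [complement / identity]
= (((p4+p0')·p4)')'+p0'   [absorption]
= (p4')'+p0'   [absorption]
= p4+p0'   [double negation]
This depends on p0, p4, so it is not a constant.

contingent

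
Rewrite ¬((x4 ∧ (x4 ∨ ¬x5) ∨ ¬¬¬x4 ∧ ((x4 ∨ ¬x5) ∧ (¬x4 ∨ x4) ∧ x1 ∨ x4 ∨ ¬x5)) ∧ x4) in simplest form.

¬((x4 ∧ (x4 ∨ ¬x5) ∨ ¬¬¬x4 ∧ ((x4 ∨ ¬x5) ∧ (¬x4 ∨ x4) ∧ x1 ∨ x4 ∨ ¬x5)) ∧ x4)
= ¬((x4 ∧ (x4 ∨ ¬x5) ∨ ¬¬¬x4 ∧ ((x4 ∨ ¬x5) ∧ x1 ∨ x4 ∨ ¬x5)) ∧ x4)   (complement / identity)
= ¬((x4 ∧ (x4 ∨ ¬x5) ∨ ¬x4 ∧ ((x4 ∨ ¬x5) ∧ x1 ∨ x4 ∨ ¬x5)) ∧ x4)   (double negation)
= ¬((x4 ∧ (x4 ∨ ¬x5) ∨ ¬x4 ∧ (x4 ∨ ¬x5)) ∧ x4)   (absorption)
= ¬((x4 ∨ ¬x5) ∧ x4)   (distribution)
= ¬x4   (absorption)

¬x4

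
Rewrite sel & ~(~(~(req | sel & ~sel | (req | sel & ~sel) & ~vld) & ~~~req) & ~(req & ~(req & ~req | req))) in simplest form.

sel & ~req

sel & ~(~(~(req | sel & ~sel | (req | sel & ~sel) & ~vld) & ~~~req) & ~(req & ~(req & ~req | req)))
= sel & ~(~(~(req | sel & ~sel) & ~~~req) & ~(req & ~(req & ~req | req)))   (absorption)
= sel & ~(~(~(req | sel & ~sel) & ~req) & ~(req & ~(req & ~req | req)))   (double negation)
= sel & ~(~(~req & ~req) & ~(req & ~(req & ~req | req)))   (complement / identity)
= sel & ~(~(~req & ~req) & ~(req & ~req))   (complement / identity)
= sel & (~req & ~req | req & ~req)   (De Morgan)
= sel & ~req   (distribution)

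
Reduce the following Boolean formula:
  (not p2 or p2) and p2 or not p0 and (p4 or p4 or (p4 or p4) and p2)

p2 or not p0 and p4

(not p2 or p2) and p2 or not p0 and (p4 or p4 or (p4 or p4) and p2)
= (not p2 or p2) and p2 or not p0 and (p4 or p4)   (absorption)
= (not p2 or p2) and p2 or not p0 and p4   (idempotence)
= p2 or not p0 and p4   (complement / identity)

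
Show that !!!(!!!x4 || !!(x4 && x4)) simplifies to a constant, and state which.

!!!(!!!x4 || !!(x4 && x4))
= !!!(!x4 || !!(x4 && x4))   (double negation)
= !(!x4 || !!(x4 && x4))   (double negation)
= !(!x4 || !!x4)   (idempotence)
= x4 && !x4   (De Morgan)
= false   (complement)

false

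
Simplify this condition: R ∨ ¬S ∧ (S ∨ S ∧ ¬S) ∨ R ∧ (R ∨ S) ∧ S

R

R ∨ ¬S ∧ (S ∨ S ∧ ¬S) ∨ R ∧ (R ∨ S) ∧ S
= R ∨ ¬S ∧ S ∨ R ∧ (R ∨ S) ∧ S   (complement / identity)
= R ∨ ¬S ∧ S ∨ R ∧ S   (absorption)
= R ∨ R ∧ S   (complement / identity)
= R   (absorption)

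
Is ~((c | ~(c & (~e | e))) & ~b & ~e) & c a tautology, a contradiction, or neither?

neither

~((c | ~(c & (~e | e))) & ~b & ~e) & c
= ~((c | ~c) & ~b & ~e) & c   [complement / identity]
= ~(~b & ~e) & c   [complement / identity]
= (b | e) & c   [De Morgan]
This depends on b, c, e, so it is not a constant.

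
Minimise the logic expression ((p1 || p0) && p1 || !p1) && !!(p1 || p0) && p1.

((p1 || p0) && p1 || !p1) && !!(p1 || p0) && p1
= ((p1 || p0) && p1 || !p1) && (p1 || p0) && p1   — double negation
= (p1 || p0) && p1   — absorption
= p1   — absorption

p1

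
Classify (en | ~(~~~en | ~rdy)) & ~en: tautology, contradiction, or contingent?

(en | ~(~~~en | ~rdy)) & ~en
= (en | ~~en & rdy) & ~en
= (en | en & rdy) & ~en
= en & ~en
= 0

contradiction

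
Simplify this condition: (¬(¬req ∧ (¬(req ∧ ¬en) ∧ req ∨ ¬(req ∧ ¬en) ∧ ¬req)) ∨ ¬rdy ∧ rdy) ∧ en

req ∧ en

(¬(¬req ∧ (¬(req ∧ ¬en) ∧ req ∨ ¬(req ∧ ¬en) ∧ ¬req)) ∨ ¬rdy ∧ rdy) ∧ en
= (¬(¬req ∧ ¬(req ∧ ¬en)) ∨ ¬rdy ∧ rdy) ∧ en   — distribution
= (req ∨ req ∧ ¬en ∨ ¬rdy ∧ rdy) ∧ en   — De Morgan
= (req ∨ ¬rdy ∧ rdy) ∧ en   — absorption
= req ∧ en   — complement / identity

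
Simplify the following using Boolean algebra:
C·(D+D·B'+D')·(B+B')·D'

C·(D+D·B'+D')·(B+B')·D'
= C·(D+D·B'+D')·D'   [complement / identity]
= C·(D+D')·D'   [absorption]
= C·D'   [complement / identity]

C·D'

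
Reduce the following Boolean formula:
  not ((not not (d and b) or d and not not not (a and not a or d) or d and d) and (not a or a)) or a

not d or a

not ((not not (d and b) or d and not not not (a and not a or d) or d and d) and (not a or a)) or a
= not ((not not (d and b) or d and not not not d or d and d) and (not a or a)) or a   — complement / identity
= not ((not not (d and b) or d and not d or d and d) and (not a or a)) or a   — double negation
= not ((not not (d and b) or d) and (not a or a)) or a   — distribution
= not ((d and b or d) and (not a or a)) or a   — double negation
= not (d and (not a or a)) or a   — absorption
= not d or a   — complement / identity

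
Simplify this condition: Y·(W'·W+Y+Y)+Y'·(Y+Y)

Y

Y·(W'·W+Y+Y)+Y'·(Y+Y)
= Y·(Y+Y)+Y'·(Y+Y)   — complement / identity
= Y+Y   — distribution
= Y   — idempotence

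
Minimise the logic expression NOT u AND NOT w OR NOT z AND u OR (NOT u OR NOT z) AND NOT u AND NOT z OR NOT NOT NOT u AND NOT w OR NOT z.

NOT u AND NOT w OR NOT z

NOT u AND NOT w OR NOT z AND u OR (NOT u OR NOT z) AND NOT u AND NOT z OR NOT NOT NOT u AND NOT w OR NOT z
= NOT u AND NOT w OR NOT z AND u OR NOT u AND NOT z OR NOT NOT NOT u AND NOT w OR NOT z   — absorption
= NOT u AND NOT w OR NOT z AND u OR NOT u AND NOT z OR NOT u AND NOT w OR NOT z   — double negation
= NOT u AND NOT w OR NOT z OR NOT u AND NOT w OR NOT z   — distribution
= NOT u AND NOT w OR NOT z   — idempotence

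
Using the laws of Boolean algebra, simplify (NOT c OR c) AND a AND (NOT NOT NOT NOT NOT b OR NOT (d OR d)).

a AND (NOT b OR NOT d)

(NOT c OR c) AND a AND (NOT NOT NOT NOT NOT b OR NOT (d OR d))
= (NOT c OR c) AND a AND (NOT NOT NOT b OR NOT (d OR d))
= a AND (NOT NOT NOT b OR NOT (d OR d))
= a AND (NOT NOT NOT b OR NOT d)
= a AND (NOT b OR NOT d)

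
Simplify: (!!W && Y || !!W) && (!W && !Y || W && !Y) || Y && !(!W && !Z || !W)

(!!W && Y || !!W) && (!W && !Y || W && !Y) || Y && !(!W && !Z || !W)
= (!!W && Y || !!W) && (!W && !Y || W && !Y) || Y && !!W   (absorption)
= !!W && (!W && !Y || W && !Y) || Y && !!W   (absorption)
= !!W && !Y || Y && !!W   (distribution)
= !!W   (distribution)
= W   (double negation)

W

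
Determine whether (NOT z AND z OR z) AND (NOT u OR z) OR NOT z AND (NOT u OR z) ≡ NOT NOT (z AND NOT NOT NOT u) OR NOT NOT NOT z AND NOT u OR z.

E1: (NOT z AND z OR z) AND (NOT u OR z) OR NOT z AND (NOT u OR z)
    = z AND (NOT u OR z) OR NOT z AND (NOT u OR z)
    = NOT u OR z
E2: NOT NOT (z AND NOT NOT NOT u) OR NOT NOT NOT z AND NOT u OR z
    = NOT NOT (z AND NOT u) OR NOT NOT NOT z AND NOT u OR z
    = NOT NOT (z AND NOT u) OR NOT z AND NOT u OR z
    = z AND NOT u OR NOT z AND NOT u OR z
    = NOT u OR z
Both reduce to NOT u OR z, so they are equivalent.

Yes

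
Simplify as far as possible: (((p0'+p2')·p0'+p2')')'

(((p0'+p2')·p0'+p2')')'
= ((p0'+p2')')'   — absorption
= p0'+p2'   — double negation

p0'+p2'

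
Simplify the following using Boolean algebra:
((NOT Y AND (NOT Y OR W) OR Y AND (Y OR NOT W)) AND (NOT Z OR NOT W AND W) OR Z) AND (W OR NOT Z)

((NOT Y AND (NOT Y OR W) OR Y AND (Y OR NOT W)) AND (NOT Z OR NOT W AND W) OR Z) AND (W OR NOT Z)
= ((NOT Y OR Y AND (Y OR NOT W)) AND (NOT Z OR NOT W AND W) OR Z) AND (W OR NOT Z)   [absorption]
= ((NOT Y OR Y) AND (NOT Z OR NOT W AND W) OR Z) AND (W OR NOT Z)   [absorption]
= ((NOT Y OR Y) AND NOT Z OR Z) AND (W OR NOT Z)   [complement / identity]
= (NOT Z OR Z) AND (W OR NOT Z)   [complement / identity]
= W OR NOT Z   [complement / identity]

W OR NOT Z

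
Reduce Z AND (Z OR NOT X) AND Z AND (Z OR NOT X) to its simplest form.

Z

Z AND (Z OR NOT X) AND Z AND (Z OR NOT X)
= Z AND (Z OR NOT X)
= Z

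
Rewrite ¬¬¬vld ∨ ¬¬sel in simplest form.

¬vld ∨ sel

¬¬¬vld ∨ ¬¬sel
= ¬¬¬vld ∨ sel   (double negation)
= ¬vld ∨ sel   (double negation)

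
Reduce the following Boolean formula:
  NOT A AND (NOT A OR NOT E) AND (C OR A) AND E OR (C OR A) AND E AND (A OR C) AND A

(C OR A) AND E

NOT A AND (NOT A OR NOT E) AND (C OR A) AND E OR (C OR A) AND E AND (A OR C) AND A
= NOT A AND (NOT A OR NOT E) AND (C OR A) AND E OR (C OR A) AND E AND A   — absorption
= NOT A AND (C OR A) AND E OR (C OR A) AND E AND A   — absorption
= (C OR A) AND E   — distribution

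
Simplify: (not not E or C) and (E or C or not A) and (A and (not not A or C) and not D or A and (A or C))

(E or C) and A

(not not E or C) and (E or C or not A) and (A and (not not A or C) and not D or A and (A or C))
= (not not E or C) and (E or C or not A) and (A and (A or C) and not D or A and (A or C))
= (not not E or C) and (E or C or not A) and A and (A or C)
= (E or C) and (E or C or not A) and A and (A or C)
= (E or C) and A and (A or C)
= (E or C) and A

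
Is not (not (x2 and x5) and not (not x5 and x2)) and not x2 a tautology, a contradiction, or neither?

contradiction

not (not (x2 and x5) and not (not x5 and x2)) and not x2
= (x2 and x5 or not x5 and x2) and not x2   — De Morgan
= x2 and not x2   — distribution
= False   — complement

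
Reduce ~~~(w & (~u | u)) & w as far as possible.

0

~~~(w & (~u | u)) & w
= ~~~w & w   (complement / identity)
= ~w & w   (double negation)
= 0   (complement)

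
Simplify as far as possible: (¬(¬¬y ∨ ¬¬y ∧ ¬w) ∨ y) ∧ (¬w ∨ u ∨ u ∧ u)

(¬(¬¬y ∨ ¬¬y ∧ ¬w) ∨ y) ∧ (¬w ∨ u ∨ u ∧ u)
= (¬¬¬y ∨ y) ∧ (¬w ∨ u ∨ u ∧ u)   (absorption)
= (¬¬¬y ∨ y) ∧ (¬w ∨ u ∨ u)   (idempotence)
= (¬y ∨ y) ∧ (¬w ∨ u ∨ u)   (double negation)
= (¬y ∨ y) ∧ (¬w ∨ u)   (idempotence)
= ¬w ∨ u   (complement / identity)

¬w ∨ u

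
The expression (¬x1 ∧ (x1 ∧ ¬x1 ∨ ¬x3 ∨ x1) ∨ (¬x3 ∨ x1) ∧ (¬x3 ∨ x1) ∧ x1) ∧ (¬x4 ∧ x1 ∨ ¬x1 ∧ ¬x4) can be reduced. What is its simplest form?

(¬x1 ∧ (x1 ∧ ¬x1 ∨ ¬x3 ∨ x1) ∨ (¬x3 ∨ x1) ∧ (¬x3 ∨ x1) ∧ x1) ∧ (¬x4 ∧ x1 ∨ ¬x1 ∧ ¬x4)
= (¬x1 ∧ (x1 ∧ ¬x1 ∨ ¬x3 ∨ x1) ∨ (¬x3 ∨ x1) ∧ (¬x3 ∨ x1) ∧ x1) ∧ ¬x4   (distribution)
= (¬x1 ∧ (x1 ∧ ¬x1 ∨ ¬x3 ∨ x1) ∨ (¬x3 ∨ x1) ∧ x1) ∧ ¬x4   (idempotence)
= (¬x1 ∧ (¬x3 ∨ x1) ∨ (¬x3 ∨ x1) ∧ x1) ∧ ¬x4   (complement / identity)
= (¬x3 ∨ x1) ∧ ¬x4   (distribution)

(¬x3 ∨ x1) ∧ ¬x4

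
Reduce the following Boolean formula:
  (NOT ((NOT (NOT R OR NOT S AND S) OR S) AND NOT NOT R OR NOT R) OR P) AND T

(NOT ((NOT (NOT R OR NOT S AND S) OR S) AND NOT NOT R OR NOT R) OR P) AND T
= (NOT ((NOT NOT R OR S) AND NOT NOT R OR NOT R) OR P) AND T   — complement / identity
= (NOT (NOT NOT R OR NOT R) OR P) AND T   — absorption
= (NOT R AND R OR P) AND T   — De Morgan
= P AND T   — complement / identity

P AND T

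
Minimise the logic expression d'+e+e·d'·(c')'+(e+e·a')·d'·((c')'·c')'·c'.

d'+e

d'+e+e·d'·(c')'+(e+e·a')·d'·((c')'·c')'·c'
= d'+e+e·d'·(c')'+(e+e·a')·d'·(c'+c)·c'   — De Morgan
= d'+e+e·d'·(c')'+e·d'·(c'+c)·c'   — absorption
= d'+e+e·d'·(c')'+e·d'·c'   — complement / identity
= d'+e+e·d'·c+e·d'·c'   — double negation
= d'+e+e·d'   — distribution
= d'+e   — absorption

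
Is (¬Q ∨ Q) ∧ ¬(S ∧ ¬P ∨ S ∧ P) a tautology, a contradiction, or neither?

neither

(¬Q ∨ Q) ∧ ¬(S ∧ ¬P ∨ S ∧ P)
= (¬Q ∨ Q) ∧ ¬S
= ¬S
This depends on S, so it is not a constant.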